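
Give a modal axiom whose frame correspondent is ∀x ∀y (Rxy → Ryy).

The condition is shift-reflexivity. The T□ schema □(□q → q) defines it.

□(□q → q)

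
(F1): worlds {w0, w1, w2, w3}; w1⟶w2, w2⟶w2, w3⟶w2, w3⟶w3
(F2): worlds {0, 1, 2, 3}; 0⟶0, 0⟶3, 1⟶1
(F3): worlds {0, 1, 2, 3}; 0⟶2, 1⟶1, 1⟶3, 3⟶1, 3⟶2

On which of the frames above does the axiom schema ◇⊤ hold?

none

This is the axiom for seriality; its first-order frame correspondent is ∀x ∃y Rxy.
(F1): fails — world w0 has no successor.
(F2): fails — world 2 has no successor.
(F3): fails — world 2 has no successor.
Valid on no frame.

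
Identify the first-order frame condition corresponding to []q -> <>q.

Seriality

Suppose □q→◇q is valid. At any x set V(q)=W. Then □q at x, so ◇q at x, so x has a successor.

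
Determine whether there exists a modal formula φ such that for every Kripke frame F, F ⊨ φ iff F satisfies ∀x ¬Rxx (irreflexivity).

Modal frame validity is preserved under surjective bounded morphisms.
The 2-cycle (worlds w0,w1 with w0→w1→w0) is irreflexive, and the map sending every world to a single reflexive point • is a surjective bounded morphism (forth: every edge maps to (•,•); back: every world has a successor). So any modal formula valid on the 2-cycle is also valid on the reflexive point, which is not irreflexive.
So no modal formula (or set of formulas) defines exactly the irreflexive frames.

Not definable by any modal formula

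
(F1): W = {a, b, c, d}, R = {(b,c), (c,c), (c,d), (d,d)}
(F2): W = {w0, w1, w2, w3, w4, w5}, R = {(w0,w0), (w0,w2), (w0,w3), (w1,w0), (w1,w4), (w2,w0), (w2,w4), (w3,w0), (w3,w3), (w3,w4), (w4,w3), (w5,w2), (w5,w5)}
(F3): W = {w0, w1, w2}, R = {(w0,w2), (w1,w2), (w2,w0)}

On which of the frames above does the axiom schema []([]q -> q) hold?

The schema corresponds to shift-reflexivity: forall x forall y (Rxy -> Ryy).
(F1): ✓.
(F2): fails — Rw2w4 but not Rw4w4.
(F3): fails — Rw1w2 but not Rw2w2.

(F1)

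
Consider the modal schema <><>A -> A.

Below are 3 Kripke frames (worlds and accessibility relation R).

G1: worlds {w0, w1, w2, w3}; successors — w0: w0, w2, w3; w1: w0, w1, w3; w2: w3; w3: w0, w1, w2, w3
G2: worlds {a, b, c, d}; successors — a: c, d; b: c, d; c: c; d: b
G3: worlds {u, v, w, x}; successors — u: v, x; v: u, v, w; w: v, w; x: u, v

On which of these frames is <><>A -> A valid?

none

The schema corresponds to a generalized confluence (Geach) condition: forall x forall y (x R^2 y -> exists w (y = w & x = w)).
G1: fails — w0R²w1 but w1 ≠ w0.
G2: fails — aR²b but b ≠ a.
G3: fails — uR²v but v ≠ u.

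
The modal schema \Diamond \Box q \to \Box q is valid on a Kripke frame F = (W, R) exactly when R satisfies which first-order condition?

the Euclidean property

This is frame-equivalent to ◇q → □◇q (substitute ¬q for q and contrapose).
Suppose ◇q→□◇q is valid. Take Rxy, Rxz and set V(q)={y}. Then ◇q at x, so □◇q at x, so ◇q at z, so some w with Rzw has q; w=y, i.e. Rzy. By symmetry of the argument, Ryz.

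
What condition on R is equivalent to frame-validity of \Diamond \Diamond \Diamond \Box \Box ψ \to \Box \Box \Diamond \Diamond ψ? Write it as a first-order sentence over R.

This is a Sahlqvist (Geach-type) schema ◇^3□^2ψ → □^2◇^2ψ.
Minimal-valuation argument: fix x; take any y with xR^3y and any z with xR^2z. Set V(ψ) to the set of worlds R-reachable from y in exactly 2 steps. Then □^2ψ holds at y, so the antecedent holds at x; validity forces ◇^2ψ at z, giving a w with zR^2w and yR^2w.
First-order correspondent: \forall x \forall y \forall z ((x R^3 y \wedge x R^2 z) \to \exists w (y R^2 w \wedge z R^2 w)).

\forall x \forall y \forall z ((x R^3 y \wedge x R^2 z) \to \exists w (y R^2 w \wedge z R^2 w))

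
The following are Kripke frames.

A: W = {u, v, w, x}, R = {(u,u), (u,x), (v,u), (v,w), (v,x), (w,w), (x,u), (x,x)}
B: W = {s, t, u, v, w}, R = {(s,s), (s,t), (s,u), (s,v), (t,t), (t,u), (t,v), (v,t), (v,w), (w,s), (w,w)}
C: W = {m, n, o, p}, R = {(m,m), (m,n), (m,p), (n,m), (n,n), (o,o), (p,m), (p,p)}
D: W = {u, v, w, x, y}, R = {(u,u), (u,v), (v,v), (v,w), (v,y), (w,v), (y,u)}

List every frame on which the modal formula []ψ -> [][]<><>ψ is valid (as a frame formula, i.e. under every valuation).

A, C, D

This is the axiom for a generalized confluence (Geach) condition; its first-order frame correspondent is forall x forall z (x R^2 z -> exists w (xRw & z R^2 w)).
A: condition met.
B: fails — sR²u but no w* with sRw* and uR²w*.
C: condition met.
D: condition met.
Valid on: A, C, D.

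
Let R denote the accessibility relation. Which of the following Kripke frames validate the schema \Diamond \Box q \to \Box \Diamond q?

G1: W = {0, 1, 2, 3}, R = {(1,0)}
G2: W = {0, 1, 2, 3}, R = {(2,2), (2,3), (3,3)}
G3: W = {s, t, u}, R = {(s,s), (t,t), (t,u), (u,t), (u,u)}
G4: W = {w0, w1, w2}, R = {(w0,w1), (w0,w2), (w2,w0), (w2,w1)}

This is the axiom for convergence; its first-order frame correspondent is \forall x \forall y \forall z (Rxy \wedge Rxz \to \exists w (Ryw \wedge Rzw)).
G1: fails — R10 and R10 but 0 and 0 have no common successor.
G2: ✓.
G3: ✓.
G4: fails — Rw0w1 and Rw0w1 but w1 and w1 have no common successor.

G2, G3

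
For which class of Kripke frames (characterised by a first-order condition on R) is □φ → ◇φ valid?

Suppose □φ→◇φ is valid. At any x set V(φ)=W. Then □φ at x, so ◇φ at x, so x has a successor.

seriality: ∀x ∃y Rxy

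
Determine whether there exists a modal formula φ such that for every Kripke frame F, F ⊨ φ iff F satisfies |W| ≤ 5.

If a class were modally definable it would be closed under disjoint unions (Goldblatt–Thomason).
Any modal formula valid on each of 6 disjoint one-world frames is valid on their disjoint union (validity is preserved under disjoint unions). Each one-world frame has |W|=1≤5, but the union has |W|=6.
So no modal formula (or set of formulas) defines exactly the |W|≤5 frames.

Not modally definable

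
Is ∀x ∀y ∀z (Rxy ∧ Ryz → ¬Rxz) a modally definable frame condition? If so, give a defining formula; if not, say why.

Any modally definable frame class is closed under surjective bounded morphisms.
The 7-cycle (worlds a,b,c,d,e,f,g with a→b→c→d→e→f→g→a) is intransitive. Mapping every world to a single reflexive point • is a surjective bounded morphism; the reflexive point is not intransitive (R••∧R•• but R••).
So no modal formula (or set of formulas) defines exactly the intransitive frames.

No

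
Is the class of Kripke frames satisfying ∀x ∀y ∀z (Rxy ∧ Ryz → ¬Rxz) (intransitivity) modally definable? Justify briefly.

No — not modally definable

If a class were modally definable it would be closed under surjective bounded morphisms (Goldblatt–Thomason).
The 5-cycle (worlds a,b,c,d,e with a→b→c→d→e→a) is intransitive. Mapping every world to a single reflexive point • is a surjective bounded morphism; the reflexive point is not intransitive (R••∧R•• but R••).
So the class is not modally definable.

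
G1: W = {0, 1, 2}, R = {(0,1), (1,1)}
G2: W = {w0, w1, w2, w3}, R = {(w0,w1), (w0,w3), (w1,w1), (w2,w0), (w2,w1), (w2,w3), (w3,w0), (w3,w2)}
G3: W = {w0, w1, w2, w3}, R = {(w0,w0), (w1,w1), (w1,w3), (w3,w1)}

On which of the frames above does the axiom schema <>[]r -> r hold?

This is the axiom for symmetry; its first-order frame correspondent is forall x forall y (Rxy -> Ryx).
G1: fails — R01 but not R10.
G2: fails — Rw0w1 but not Rw1w0.
G3: condition met.

G3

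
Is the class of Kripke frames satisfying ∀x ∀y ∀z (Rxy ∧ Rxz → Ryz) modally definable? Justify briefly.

Yes — defined by ◇q → □◇q

This is a Sahlqvist condition; the 5 axiom ◇q → □◇q defines it.
Suppose ◇q→□◇q is valid. Take Rxy, Rxz and set V(q)={y}. Then ◇q at x, so □◇q at x, so ◇q at z, so some w with Rzw has q; w=y, i.e. Rzy. By symmetry of the argument, Ryz.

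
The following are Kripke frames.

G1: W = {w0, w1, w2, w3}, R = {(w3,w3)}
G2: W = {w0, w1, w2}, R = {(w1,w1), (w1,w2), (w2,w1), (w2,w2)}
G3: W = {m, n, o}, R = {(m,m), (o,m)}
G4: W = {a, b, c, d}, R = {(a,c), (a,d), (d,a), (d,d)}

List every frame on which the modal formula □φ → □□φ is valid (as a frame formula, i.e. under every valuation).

G1, G2, G3

Frame correspondent (Sahlqvist): ∀x ∀y ∀z (Rxy ∧ Ryz → Rxz) — i.e. transitivity.
G1: condition met.
G2: condition met.
G3: condition met.
G4: fails — Rad and Rda but not Raa.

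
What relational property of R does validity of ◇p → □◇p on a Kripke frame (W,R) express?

Suppose ◇p→□◇p is valid. Take Rxy, Rxz and set V(p)={y}. Then ◇p at x, so □◇p at x, so ◇p at z, so some w with Rzw has p; w=y, i.e. Rzy. By symmetry of the argument, Ryz.

the Euclidean property: ∀x ∀y ∀z (Rxy ∧ Rxz → Ryz)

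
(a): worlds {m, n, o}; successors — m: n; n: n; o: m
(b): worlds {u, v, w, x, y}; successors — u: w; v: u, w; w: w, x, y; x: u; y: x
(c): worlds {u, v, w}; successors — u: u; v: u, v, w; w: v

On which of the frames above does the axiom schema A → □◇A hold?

none

Frame correspondent (Sahlqvist): ∀x ∀y (Rxy → Ryx) — i.e. symmetry.
(a): fails — Rom but not Rmo.
(b): fails — Ryx but not Rxy.
(c): fails — Rvu but not Ruv.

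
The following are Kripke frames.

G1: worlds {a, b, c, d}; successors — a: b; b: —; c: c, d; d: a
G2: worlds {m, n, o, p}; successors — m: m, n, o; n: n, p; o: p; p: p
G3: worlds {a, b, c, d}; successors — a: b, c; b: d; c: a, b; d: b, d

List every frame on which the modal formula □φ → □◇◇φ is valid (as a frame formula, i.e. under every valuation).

The schema corresponds to a generalized confluence (Geach) condition: ∀x ∀z (xRz → ∃w (xRw ∧ zR²w)).
G1: fails — aRb but no w with aRw and bR²w.
G2: fails — mRo but no w with mRw and oR²w.
G3: satisfies the condition.

G3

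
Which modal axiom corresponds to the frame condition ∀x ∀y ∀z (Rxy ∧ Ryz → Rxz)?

□p → □□p

This is transitivity; the standard corresponding axiom is 4: □p → □□p.
Suppose □p→□□p is valid. Take Rxy, Ryz and set V(p)={w : Rxw}. Then □p at x, so □□p at x, so □p at y, so p at z, i.e. Rxz.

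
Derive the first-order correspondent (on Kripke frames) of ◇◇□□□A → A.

This is a Sahlqvist (Geach-type) schema ◇^2□^3A → □^0◇^0A.
First-order correspondent: ∀x ∀y (xR²y → ∃w (yR³w ∧ x = w)).

∀x ∀y (xR²y → ∃w (yR³w ∧ x = w))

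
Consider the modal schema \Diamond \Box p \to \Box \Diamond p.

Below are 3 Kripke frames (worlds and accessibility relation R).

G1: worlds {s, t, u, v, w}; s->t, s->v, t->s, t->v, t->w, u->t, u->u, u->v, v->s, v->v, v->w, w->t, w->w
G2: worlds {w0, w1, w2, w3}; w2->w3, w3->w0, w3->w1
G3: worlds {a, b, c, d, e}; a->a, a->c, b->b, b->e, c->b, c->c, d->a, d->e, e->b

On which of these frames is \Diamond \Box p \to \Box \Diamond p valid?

This is the axiom for convergence; its first-order frame correspondent is \forall x \forall y \forall z (Rxy \wedge Rxz \to \exists w (Ryw \wedge Rzw)).
G1: satisfies the condition.
G2: fails — Rw3w1 and Rw3w1 but w1 and w1 have no common successor.
G3: fails — Rde and Rda but e and a have no common successor.
Valid on: G1.

G1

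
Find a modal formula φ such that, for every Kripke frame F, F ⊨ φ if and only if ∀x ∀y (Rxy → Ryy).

This is shift-reflexivity; the standard corresponding axiom is T□: □(□ψ → ψ).
Suppose □(□ψ→ψ) is valid. Take Rxy and set V(ψ)={w : Ryw}. Then at y, □ψ holds; since □(□ψ→ψ) at x, □ψ→ψ at y, so ψ at y, i.e. Ryy.

□(□ψ → ψ)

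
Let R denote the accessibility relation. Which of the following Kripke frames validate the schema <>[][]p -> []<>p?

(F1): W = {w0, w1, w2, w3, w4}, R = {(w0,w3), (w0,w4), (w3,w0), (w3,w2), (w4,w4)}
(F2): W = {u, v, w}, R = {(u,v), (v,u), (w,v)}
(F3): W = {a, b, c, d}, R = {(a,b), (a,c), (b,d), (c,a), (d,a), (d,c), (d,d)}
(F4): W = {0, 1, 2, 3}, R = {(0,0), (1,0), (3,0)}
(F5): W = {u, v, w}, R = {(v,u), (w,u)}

The schema corresponds to a generalized confluence (Geach) condition: forall x forall y forall z ((xRy & xRz) -> exists w (y R^2 w & zRw)).
(F1): fails — w0Rw3, w0Rw3 but no w with w3R²w and w3Rw.
(F2): fails — uRv, uRv but no t with vR²t and vRt.
(F3): fails — aRc, aRb but no w with cR²w and bRw.
(F4): satisfies the condition.
(F5): fails — vRu, vRu but no t with uR²t and uRt.
Valid on: (F4).

(F4)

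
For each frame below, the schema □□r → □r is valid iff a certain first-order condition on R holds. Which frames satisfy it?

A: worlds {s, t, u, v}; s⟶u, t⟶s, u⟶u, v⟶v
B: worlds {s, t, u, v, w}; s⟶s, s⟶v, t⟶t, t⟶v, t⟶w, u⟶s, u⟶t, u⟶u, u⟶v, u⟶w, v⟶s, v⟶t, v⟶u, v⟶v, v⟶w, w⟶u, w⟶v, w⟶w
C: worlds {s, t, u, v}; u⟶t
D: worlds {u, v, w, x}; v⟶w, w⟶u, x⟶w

B

The schema corresponds to density: ∀x ∀y (Rxy → ∃z (Rxz ∧ Rzy)).
A: fails — Rts but no z with Rtz and Rzs.
B: holds.
C: fails — Rut but no z with Ruz and Rzt.
D: fails — Rxw but no z with Rxz and Rzw.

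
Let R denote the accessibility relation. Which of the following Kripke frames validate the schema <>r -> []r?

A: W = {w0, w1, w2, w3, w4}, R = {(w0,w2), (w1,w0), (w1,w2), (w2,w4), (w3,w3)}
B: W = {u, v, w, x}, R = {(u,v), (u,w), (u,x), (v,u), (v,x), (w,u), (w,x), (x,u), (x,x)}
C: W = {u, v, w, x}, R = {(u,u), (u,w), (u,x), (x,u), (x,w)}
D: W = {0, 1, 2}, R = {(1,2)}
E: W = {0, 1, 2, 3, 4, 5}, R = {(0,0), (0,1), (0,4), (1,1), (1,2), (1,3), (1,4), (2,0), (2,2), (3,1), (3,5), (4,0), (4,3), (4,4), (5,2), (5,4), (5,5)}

Frame correspondent (Sahlqvist): forall x forall y forall z (Rxy & Rxz -> y = z) — i.e. partial functionality.
A: fails — w1 sees both w0 and w2.
B: fails — u sees both v and w.
C: fails — u sees both u and w.
D: holds.
E: fails — 0 sees both 0 and 1.
Valid on: D.

D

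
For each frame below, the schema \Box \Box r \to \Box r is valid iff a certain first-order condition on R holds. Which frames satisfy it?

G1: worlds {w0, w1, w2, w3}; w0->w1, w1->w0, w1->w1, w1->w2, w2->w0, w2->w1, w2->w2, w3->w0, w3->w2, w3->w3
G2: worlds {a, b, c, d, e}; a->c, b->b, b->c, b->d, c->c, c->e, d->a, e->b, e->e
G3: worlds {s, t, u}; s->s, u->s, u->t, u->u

The schema corresponds to density: \forall x \forall y (Rxy \to \exists z (Rxz \wedge Rzy)).
G1: holds.
G2: fails — Rda but no z with Rdz and Rza.
G3: holds.
Valid on: G1, G3.

G1, G3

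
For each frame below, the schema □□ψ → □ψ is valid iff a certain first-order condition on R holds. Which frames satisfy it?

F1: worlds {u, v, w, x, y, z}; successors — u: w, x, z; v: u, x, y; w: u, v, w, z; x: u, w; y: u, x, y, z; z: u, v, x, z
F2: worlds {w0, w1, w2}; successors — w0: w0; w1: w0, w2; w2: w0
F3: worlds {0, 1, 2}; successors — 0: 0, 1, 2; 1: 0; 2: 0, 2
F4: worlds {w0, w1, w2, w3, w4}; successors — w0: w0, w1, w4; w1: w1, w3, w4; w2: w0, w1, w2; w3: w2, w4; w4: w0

F1, F3

The schema corresponds to density: ∀x ∀y (Rxy → ∃z (Rxz ∧ Rzy)).
F1: satisfies the condition.
F2: fails — Rw1w2 but no z with Rw1z and Rzw2.
F3: satisfies the condition.
F4: fails — Rw3w4 but no z with Rw3z and Rzw4.
Valid on: F1, F3.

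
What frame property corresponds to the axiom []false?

This is the Ver axiom.
Its frame correspondent is emptiness of R — forall x forall y ~Rxy.

emptiness of R: forall x forall y ~Rxy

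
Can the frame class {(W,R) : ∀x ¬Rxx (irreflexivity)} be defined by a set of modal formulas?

If a class were modally definable it would be closed under surjective bounded morphisms (Goldblatt–Thomason).
The 5-cycle (worlds 0,1,2,3,4 with 0→1→2→3→4→0) is irreflexive, and the map sending every world to a single reflexive point • is a surjective bounded morphism (forth: every edge maps to (•,•); back: every world has a successor). So any modal formula valid on the 5-cycle is also valid on the reflexive point, which is not irreflexive.
Hence irreflexivity is not modally definable.

No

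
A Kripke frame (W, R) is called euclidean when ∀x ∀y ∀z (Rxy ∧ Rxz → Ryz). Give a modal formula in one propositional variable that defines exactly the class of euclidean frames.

The condition is the Euclidean property. The 5 schema ◇r → □◇r defines it.

◇r → □◇r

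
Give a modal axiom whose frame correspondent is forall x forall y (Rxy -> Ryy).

□(□p → p)

This is shift-reflexivity; the standard corresponding axiom is T□: □(□p → p).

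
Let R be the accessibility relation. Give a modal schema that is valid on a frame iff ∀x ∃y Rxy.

A defining formula is □q → ◇q (the D axiom).
Suppose □q→◇q is valid. At any x set V(q)=W. Then □q at x, so ◇q at x, so x has a successor.

□q → ◇q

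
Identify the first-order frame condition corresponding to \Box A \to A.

reflexivity

Suppose □A→A is valid. At any x set V(A)={w : Rxw}. Then □A holds at x, so A holds at x, i.e. Rxx.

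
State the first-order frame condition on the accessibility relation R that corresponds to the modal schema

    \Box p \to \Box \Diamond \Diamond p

This is a Sahlqvist (Geach-type) schema ◇^0□^1p → □^1◇^2p.
First-order correspondent: \forall x \forall z (xRz \to \exists w (xRw \wedge z R^2 w)).

\forall x \forall z (xRz \to \exists w (xRw \wedge z R^2 w))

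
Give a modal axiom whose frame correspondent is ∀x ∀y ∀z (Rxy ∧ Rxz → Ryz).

This is the Euclidean property; the standard corresponding axiom is 5: ◇p → □◇p.
Suppose ◇p→□◇p is valid. Take Rxy, Rxz and set V(p)={y}. Then ◇p at x, so □◇p at x, so ◇p at z, so some w with Rzw has p; w=y, i.e. Rzy. By symmetry of the argument, Ryz.

◇p → □◇p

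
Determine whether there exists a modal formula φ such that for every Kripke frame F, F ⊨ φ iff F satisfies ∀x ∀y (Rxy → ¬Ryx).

No — not modally definable

Any modally definable frame class is closed under surjective bounded morphisms.
The 4-cycle (worlds w0,w1,w2,w3 with w0→w1→w2→w3→w0) is asymmetric. Mapping every world to a single reflexive point • is a surjective bounded morphism, and the reflexive point is not asymmetric (R•• but asymmetry requires ¬R••).
So no modal formula (or set of formulas) defines exactly the asymmetric frames.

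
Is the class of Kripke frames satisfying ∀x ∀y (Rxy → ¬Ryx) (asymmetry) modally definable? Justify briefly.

No — not modally definable

Any modally definable frame class is closed under surjective bounded morphisms.
The 4-cycle (worlds s,t,u,v with s→t→u→v→s) is asymmetric. Mapping every world to a single reflexive point • is a surjective bounded morphism, and the reflexive point is not asymmetric (R•• but asymmetry requires ¬R••).
So the class is not modally definable.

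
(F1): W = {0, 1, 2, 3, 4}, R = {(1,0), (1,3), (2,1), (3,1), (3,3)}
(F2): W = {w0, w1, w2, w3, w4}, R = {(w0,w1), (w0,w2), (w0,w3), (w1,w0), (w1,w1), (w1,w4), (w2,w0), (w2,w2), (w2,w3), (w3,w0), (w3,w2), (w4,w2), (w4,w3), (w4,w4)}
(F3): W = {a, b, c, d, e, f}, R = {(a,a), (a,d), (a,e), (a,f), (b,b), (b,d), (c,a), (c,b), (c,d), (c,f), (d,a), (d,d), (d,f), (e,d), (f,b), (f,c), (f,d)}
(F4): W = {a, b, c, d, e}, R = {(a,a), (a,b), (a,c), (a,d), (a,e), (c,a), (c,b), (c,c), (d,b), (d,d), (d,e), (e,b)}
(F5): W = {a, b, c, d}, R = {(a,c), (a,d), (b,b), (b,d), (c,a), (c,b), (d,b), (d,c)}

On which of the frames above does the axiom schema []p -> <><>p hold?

(F2), (F3), (F5)

This is the axiom for a generalized confluence (Geach) condition; its first-order frame correspondent is forall x exists w (xRw & x R^2 w).
(F1): fails — at 0 but no w with 0Rw and 0R²w.
(F2): ✓.
(F3): ✓.
(F4): fails — at b but no w with bRw and bR²w.
(F5): ✓.
Valid on: (F2), (F3), (F5).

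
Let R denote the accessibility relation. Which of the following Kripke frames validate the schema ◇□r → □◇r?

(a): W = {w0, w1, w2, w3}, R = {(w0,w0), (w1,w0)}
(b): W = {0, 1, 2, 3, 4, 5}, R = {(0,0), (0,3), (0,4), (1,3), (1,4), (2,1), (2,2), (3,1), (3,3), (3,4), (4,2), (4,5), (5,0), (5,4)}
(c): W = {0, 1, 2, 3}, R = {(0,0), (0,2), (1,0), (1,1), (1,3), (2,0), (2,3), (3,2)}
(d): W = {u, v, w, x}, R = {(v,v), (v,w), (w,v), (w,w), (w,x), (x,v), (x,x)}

(a), (d)

Frame correspondent (Sahlqvist): ∀x ∀y ∀z (Rxy ∧ Rxz → ∃w (Ryw ∧ Rzw)) — i.e. convergence.
(a): condition met.
(b): fails — R00 and R04 but 0 and 4 have no common successor.
(c): fails — R11 and R13 but 1 and 3 have no common successor.
(d): condition met.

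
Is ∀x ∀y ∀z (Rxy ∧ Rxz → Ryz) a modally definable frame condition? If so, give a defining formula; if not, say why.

Yes — defined by ◇r → □◇r

The condition is the Euclidean property. A defining modal formula is ◇r → □◇r.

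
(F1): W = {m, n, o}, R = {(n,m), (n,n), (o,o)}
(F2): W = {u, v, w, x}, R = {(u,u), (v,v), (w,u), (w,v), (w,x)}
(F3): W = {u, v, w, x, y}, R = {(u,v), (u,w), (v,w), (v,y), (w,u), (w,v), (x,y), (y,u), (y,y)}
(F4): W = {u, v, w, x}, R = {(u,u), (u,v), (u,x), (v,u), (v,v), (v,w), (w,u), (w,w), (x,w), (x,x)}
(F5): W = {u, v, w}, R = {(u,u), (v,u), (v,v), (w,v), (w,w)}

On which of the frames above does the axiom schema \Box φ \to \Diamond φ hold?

The schema corresponds to seriality: \forall x \exists y Rxy.
(F1): fails — world m has no successor.
(F2): fails — world x has no successor.
(F3): ✓.
(F4): ✓.
(F5): ✓.

(F3), (F4), (F5)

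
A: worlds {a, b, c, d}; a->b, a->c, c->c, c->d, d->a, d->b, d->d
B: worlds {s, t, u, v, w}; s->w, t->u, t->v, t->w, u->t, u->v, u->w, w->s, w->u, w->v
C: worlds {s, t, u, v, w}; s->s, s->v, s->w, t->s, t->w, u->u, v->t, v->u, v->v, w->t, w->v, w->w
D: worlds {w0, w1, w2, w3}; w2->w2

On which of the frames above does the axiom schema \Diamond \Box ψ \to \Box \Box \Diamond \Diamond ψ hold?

D

This is the axiom for a generalized confluence (Geach) condition; its first-order frame correspondent is \forall x \forall y \forall z ((xRy \wedge x R^2 z) \to \exists w (yRw \wedge z R^2 w)).
A: fails — aRb, aR²c but no w with bRw and cR²w.
B: fails — sRw, sR²v but no w* with wRw* and vR²w*.
C: fails — sRs, sR²u but no w* with sRw* and uR²w*.
D: ✓.
Valid on: D.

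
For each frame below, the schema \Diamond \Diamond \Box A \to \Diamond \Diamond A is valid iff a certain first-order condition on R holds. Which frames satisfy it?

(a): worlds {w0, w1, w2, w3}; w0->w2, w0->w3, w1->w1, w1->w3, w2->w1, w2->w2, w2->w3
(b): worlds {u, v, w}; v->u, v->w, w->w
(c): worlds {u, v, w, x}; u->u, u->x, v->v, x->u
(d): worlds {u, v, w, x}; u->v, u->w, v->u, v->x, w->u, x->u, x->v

The schema corresponds to a generalized confluence (Geach) condition: \forall x \forall y (x R^2 y \to \exists w (yRw \wedge x R^2 w)).
(a): fails — w0R²w3 but no w with w3Rw and w0R²w.
(b): holds.
(c): holds.
(d): fails — uR²u but no t with uRt and uR²t.

(b), (c)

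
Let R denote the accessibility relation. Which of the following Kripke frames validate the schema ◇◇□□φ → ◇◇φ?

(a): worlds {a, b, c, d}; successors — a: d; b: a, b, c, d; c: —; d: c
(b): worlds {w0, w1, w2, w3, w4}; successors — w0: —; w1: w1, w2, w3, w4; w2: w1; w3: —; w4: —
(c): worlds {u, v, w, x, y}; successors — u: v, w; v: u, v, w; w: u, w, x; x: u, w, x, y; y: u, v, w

(c)

This is the axiom for a generalized confluence (Geach) condition; its first-order frame correspondent is ∀x ∀y (xR²y → ∃w (yR²w ∧ xR²w)).
(a): fails — aR²c but no w with cR²w and aR²w.
(b): fails — w1R²w3 but no w with w3R²w and w1R²w.
(c): ✓.
Valid on: (c).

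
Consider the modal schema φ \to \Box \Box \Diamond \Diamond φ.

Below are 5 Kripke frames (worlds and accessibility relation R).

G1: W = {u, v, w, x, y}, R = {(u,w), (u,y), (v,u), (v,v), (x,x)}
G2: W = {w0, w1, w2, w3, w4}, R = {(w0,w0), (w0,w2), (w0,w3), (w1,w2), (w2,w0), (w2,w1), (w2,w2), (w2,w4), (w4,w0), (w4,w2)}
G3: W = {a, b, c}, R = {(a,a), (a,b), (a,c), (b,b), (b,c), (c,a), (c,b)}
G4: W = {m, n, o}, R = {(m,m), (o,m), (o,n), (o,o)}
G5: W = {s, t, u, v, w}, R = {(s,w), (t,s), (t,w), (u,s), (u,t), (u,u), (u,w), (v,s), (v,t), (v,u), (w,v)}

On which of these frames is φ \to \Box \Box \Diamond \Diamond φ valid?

G3

Frame correspondent (Sahlqvist): \forall x \forall z (x R^2 z \to \exists w (x = w \wedge z R^2 w)) — i.e. a generalized confluence (Geach) condition.
G1: fails — vR²u but no t with v=t and uR²t.
G2: fails — w0R²w3 but no w with w0=w and w3R²w.
G3: ✓.
G4: fails — oR²m but no w with o=w and mR²w.
G5: fails — uR²s but no w* with u=w* and sR²w*.
Valid on: G3.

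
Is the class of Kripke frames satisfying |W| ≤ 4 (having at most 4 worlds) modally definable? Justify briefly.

Modal frame validity is preserved under disjoint unions.
Any modal formula valid on each of 5 disjoint one-world frames is valid on their disjoint union (validity is preserved under disjoint unions). Each one-world frame has |W|=1≤4, but the union has |W|=5.
So no modal formula (or set of formulas) defines exactly the |W|≤4 frames.

Not definable by any modal formula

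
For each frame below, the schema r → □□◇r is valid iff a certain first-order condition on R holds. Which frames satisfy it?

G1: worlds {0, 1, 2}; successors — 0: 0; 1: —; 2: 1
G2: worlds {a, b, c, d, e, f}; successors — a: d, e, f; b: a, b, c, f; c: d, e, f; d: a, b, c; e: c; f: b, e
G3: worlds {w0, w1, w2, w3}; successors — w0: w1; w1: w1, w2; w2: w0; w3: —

Frame correspondent (Sahlqvist): ∀x ∀z (xR²z → ∃w (x = w ∧ zRw)) — i.e. a generalized confluence (Geach) condition.
G1: ✓.
G2: fails — aR²a but no w with a=w and aRw.
G3: fails — w0R²w1 but no w with w0=w and w1Rw.
Valid on: G1.

G1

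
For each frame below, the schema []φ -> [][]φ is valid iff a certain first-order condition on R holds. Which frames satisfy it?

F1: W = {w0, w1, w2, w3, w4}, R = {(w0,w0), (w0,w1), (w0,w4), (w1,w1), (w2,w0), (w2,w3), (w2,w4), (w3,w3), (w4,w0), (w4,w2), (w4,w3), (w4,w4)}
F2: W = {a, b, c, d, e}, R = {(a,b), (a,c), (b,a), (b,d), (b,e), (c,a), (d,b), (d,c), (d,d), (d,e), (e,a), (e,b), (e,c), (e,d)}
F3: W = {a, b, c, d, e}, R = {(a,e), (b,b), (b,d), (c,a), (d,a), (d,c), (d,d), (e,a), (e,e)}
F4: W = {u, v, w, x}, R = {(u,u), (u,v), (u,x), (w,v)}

F4

The schema corresponds to transitivity: forall x forall y forall z (Rxy & Ryz -> Rxz).
F1: fails — Rw0w4 and Rw4w2 but not Rw0w2.
F2: fails — Rde and Rea but not Rda.
F3: fails — Rae and Rea but not Raa.
F4: ✓.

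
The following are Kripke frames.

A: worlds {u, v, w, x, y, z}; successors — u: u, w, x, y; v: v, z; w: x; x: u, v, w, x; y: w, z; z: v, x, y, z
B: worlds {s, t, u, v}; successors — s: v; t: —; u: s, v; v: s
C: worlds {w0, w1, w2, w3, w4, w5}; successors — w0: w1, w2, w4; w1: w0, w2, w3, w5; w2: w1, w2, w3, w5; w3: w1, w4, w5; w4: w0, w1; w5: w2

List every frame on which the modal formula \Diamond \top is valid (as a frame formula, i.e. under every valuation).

A, C

This is the axiom for seriality; its first-order frame correspondent is \forall x \exists y Rxy.
A: ✓.
B: fails — world t has no successor.
C: ✓.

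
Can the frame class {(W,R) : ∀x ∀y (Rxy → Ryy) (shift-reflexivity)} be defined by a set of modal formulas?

The condition is shift-reflexivity. A defining modal formula is □(□q → q).

Yes, by □(□q → q)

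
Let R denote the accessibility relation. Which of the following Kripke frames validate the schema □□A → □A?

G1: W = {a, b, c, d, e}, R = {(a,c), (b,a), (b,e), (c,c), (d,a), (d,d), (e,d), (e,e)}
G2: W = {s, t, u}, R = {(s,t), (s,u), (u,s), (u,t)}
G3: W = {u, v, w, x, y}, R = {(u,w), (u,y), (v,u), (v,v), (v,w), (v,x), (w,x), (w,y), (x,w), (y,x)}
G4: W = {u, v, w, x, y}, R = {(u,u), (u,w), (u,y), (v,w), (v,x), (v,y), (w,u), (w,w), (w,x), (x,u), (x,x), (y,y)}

This is the axiom for density; its first-order frame correspondent is ∀x ∀y (Rxy → ∃z (Rxz ∧ Rzy)).
G1: fails — Rba but no z with Rbz and Rza.
G2: fails — Rsu but no z with Rsz and Rzu.
G3: fails — Rxw but no z with Rxz and Rzw.
G4: ✓.

G4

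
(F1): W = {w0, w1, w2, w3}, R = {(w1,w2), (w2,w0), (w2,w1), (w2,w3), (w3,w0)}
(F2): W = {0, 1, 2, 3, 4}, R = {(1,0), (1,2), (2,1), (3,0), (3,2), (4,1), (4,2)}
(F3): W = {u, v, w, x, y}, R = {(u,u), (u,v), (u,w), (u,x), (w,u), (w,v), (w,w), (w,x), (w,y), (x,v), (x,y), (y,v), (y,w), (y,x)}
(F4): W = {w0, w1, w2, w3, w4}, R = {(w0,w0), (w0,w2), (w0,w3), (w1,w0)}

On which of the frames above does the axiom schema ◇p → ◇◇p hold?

(F4)

The schema corresponds to a generalized confluence (Geach) condition: ∀x ∀y (xRy → ∃w (y = w ∧ xR²w)).
(F1): fails — w1Rw2 but no w with w2=w and w1R²w.
(F2): fails — 1R0 but no w with 0=w and 1R²w.
(F3): fails — xRy but no t with y=t and xR²t.
(F4): satisfies the condition.
Valid on: (F4).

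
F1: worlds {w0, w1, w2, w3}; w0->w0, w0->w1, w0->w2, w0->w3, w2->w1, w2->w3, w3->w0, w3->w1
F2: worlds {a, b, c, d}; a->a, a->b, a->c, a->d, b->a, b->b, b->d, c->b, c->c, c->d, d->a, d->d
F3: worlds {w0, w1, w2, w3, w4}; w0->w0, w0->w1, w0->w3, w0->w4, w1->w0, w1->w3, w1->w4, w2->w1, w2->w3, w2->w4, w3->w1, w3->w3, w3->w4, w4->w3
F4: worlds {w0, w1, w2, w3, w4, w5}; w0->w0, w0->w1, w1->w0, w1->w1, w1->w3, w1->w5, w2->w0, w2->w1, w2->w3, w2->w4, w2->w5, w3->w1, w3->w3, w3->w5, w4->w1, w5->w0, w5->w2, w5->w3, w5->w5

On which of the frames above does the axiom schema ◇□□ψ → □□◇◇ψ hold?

F2, F3, F4

The schema corresponds to a generalized confluence (Geach) condition: ∀x ∀y ∀z ((xRy ∧ xR²z) → ∃w (yR²w ∧ zR²w)).
F1: fails — w0Rw0, w0R²w1 but no w with w0R²w and w1R²w.
F2: holds.
F3: holds.
F4: holds.
Valid on: F2, F3, F4.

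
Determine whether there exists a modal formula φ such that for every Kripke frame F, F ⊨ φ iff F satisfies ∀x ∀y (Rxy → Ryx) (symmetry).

The condition is symmetry. A defining modal formula is r → □◇r.
Suppose r→□◇r is valid. Take Rxy and set V(r)={x}. Then r at x, so □◇r at x, so ◇r at y, so some z with Ryz has r; z=x, i.e. Ryx.

Yes, by r → □◇r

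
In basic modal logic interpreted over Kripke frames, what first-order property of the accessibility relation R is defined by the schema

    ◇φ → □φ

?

Suppose ◇φ→□φ is valid. Take Rxy, Rxz and set V(φ)={y}. Then ◇φ at x, so □φ at x, so φ at z, i.e. z=y.

partial functionality: ∀x ∀y ∀z (Rxy ∧ Rxz → y = z)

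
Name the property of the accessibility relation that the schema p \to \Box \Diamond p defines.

Suppose p→□◇p is valid. Take Rxy and set V(p)={x}. Then p at x, so □◇p at x, so ◇p at y, so some z with Ryz has p; z=x, i.e. Ryx.
The converse is a direct semantic check.
Frame condition: \forall x \forall y (Rxy \to Ryx).

Symmetry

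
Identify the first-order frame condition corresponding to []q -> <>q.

Seriality

Suppose □q→◇q is valid. At any x set V(q)=W. Then □q at x, so ◇q at x, so x has a successor.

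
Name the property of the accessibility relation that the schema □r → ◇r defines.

This schema is the D axiom.
It corresponds to seriality: ∀x ∃y Rxy.

seriality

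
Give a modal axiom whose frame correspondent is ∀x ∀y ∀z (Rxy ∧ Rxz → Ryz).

◇r → □◇r

A defining formula is ◇r → □◇r (the 5 axiom).
Suppose ◇r→□◇r is valid. Take Rxy, Rxz and set V(r)={y}. Then ◇r at x, so □◇r at x, so ◇r at z, so some w with Rzw has r; w=y, i.e. Rzy. By symmetry of the argument, Ryz.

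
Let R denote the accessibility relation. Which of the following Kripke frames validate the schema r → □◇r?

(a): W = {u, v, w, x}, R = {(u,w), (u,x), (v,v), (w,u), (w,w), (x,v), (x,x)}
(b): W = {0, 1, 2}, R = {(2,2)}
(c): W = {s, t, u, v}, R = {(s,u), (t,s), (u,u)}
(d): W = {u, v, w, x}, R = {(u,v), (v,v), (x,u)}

This is the axiom for symmetry; its first-order frame correspondent is ∀x ∀y (Rxy → Ryx).
(a): fails — Rux but not Rxu.
(b): condition met.
(c): fails — Rsu but not Rus.
(d): fails — Ruv but not Rvu.

(b)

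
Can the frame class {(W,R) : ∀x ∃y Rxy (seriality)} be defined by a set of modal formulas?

Yes, by □p → ◇p

This is a Sahlqvist condition; the D axiom □p → ◇p defines it.
Suppose □p→◇p is valid. At any x set V(p)=W. Then □p at x, so ◇p at x, so x has a successor.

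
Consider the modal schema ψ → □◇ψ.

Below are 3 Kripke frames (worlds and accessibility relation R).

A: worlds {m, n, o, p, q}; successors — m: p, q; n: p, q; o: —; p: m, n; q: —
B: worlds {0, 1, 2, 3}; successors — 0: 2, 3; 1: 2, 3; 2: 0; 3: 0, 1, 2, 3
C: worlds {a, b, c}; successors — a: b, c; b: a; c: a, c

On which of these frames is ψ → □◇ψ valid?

C

The schema corresponds to symmetry: ∀x ∀y (Rxy → Ryx).
A: fails — Rnq but not Rqn.
B: fails — R32 but not R23.
C: ✓.
Valid on: C.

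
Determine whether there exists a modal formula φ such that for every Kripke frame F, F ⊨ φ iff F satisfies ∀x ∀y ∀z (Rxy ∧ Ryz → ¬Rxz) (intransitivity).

No

Any modally definable frame class is closed under surjective bounded morphisms.
The 5-cycle (worlds a,b,c,d,e with a→b→c→d→e→a) is intransitive. Mapping every world to a single reflexive point • is a surjective bounded morphism; the reflexive point is not intransitive (R••∧R•• but R••).
So the class is not modally definable.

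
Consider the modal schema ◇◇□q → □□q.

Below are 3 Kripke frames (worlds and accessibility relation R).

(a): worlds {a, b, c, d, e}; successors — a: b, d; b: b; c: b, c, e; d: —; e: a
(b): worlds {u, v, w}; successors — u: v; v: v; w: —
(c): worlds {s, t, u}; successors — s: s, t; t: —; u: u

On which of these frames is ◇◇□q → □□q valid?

The schema corresponds to a generalized confluence (Geach) condition: ∀x ∀y ∀z ((xR²y ∧ xR²z) → ∃w (yRw ∧ z = w)).
(a): fails — cR²a, cR²a but no w with aRw and a=w.
(b): holds.
(c): fails — sR²t, sR²s but no w with tRw and s=w.

(b)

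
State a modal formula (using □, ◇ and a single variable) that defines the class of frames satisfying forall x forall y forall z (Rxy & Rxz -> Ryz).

◇q → □◇q

This is the Euclidean property; the standard corresponding axiom is 5: ◇q → □◇q.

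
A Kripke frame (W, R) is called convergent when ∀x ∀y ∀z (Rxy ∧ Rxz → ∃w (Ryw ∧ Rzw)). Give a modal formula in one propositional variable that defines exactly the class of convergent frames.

The condition is convergence. The .2 schema ◇□s → □◇s defines it.
Suppose ◇□s→□◇s is valid. Take Rxy, Rxz and set V(s)={w : Ryw}. Then □s at y so ◇□s at x, so □◇s at x, so ◇s at z, giving w with Rzw and Ryw.

◇□s → □◇s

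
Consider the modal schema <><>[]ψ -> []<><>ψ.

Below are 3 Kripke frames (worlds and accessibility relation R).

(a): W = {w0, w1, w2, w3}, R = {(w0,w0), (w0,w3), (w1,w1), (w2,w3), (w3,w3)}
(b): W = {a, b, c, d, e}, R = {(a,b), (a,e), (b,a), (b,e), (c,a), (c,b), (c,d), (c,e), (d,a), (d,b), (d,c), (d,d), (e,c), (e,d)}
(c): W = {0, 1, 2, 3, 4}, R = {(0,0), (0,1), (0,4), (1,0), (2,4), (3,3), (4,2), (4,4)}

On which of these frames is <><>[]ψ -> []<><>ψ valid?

The schema corresponds to a generalized confluence (Geach) condition: forall x forall y forall z ((x R^2 y & xRz) -> exists w (yRw & z R^2 w)).
(a): condition met.
(b): condition met.
(c): fails — 0R²1, 0R4 but no w with 1Rw and 4R²w.

(a), (b)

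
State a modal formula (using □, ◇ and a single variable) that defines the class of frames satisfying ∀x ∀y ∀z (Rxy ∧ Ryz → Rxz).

This is transitivity; the standard corresponding axiom is 4: □r → □□r.

□r → □□r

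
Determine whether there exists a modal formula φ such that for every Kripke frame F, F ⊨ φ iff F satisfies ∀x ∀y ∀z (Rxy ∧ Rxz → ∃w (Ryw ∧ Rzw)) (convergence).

Yes: it is convergence, defined by the .2 schema ◇□r → □◇r.
Suppose ◇□r→□◇r is valid. Take Rxy, Rxz and set V(r)={w : Ryw}. Then □r at y so ◇□r at x, so □◇r at x, so ◇r at z, giving w with Rzw and Ryw.

Definable; ◇□r → □◇r defines it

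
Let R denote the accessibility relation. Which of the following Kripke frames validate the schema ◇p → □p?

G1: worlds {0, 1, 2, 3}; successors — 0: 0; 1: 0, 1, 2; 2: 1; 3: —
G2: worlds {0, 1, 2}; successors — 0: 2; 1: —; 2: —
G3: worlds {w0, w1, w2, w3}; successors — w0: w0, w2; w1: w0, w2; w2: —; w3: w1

Frame correspondent (Sahlqvist): ∀x ∀y ∀z (Rxy ∧ Rxz → y = z) — i.e. partial functionality.
G1: fails — 1 sees both 0 and 1.
G2: holds.
G3: fails — w0 sees both w0 and w2.

G2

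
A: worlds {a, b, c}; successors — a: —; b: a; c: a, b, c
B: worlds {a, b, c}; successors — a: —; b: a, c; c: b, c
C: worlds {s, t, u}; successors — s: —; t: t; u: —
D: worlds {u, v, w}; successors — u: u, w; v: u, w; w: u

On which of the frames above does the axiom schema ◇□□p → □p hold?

C, D

This is the axiom for a generalized confluence (Geach) condition; its first-order frame correspondent is ∀x ∀y ∀z ((xRy ∧ xRz) → ∃w (yR²w ∧ z = w)).
A: fails — bRa, bRa but no w with aR²w and a=w.
B: fails — bRa, bRa but no w with aR²w and a=w.
C: holds.
D: holds.
Valid on: C, D.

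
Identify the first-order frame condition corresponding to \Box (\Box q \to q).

Suppose □(□q→q) is valid. Take Rxy and set V(q)={w : Ryw}. Then at y, □q holds; since □(□q→q) at x, □q→q at y, so q at y, i.e. Ryy.
Conversely, any frame satisfying \forall x \forall y (Rxy \to Ryy) validates the schema.
So the correspondent is shift-reflexivity.

Shift-reflexivity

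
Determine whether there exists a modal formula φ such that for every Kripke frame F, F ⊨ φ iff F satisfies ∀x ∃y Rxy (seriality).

This is a Sahlqvist condition; the D axiom □p → ◇p defines it.

Yes — defined by □p → ◇p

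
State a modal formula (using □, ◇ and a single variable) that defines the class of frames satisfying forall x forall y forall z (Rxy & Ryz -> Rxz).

□ψ → □□ψ

The condition is transitivity. The 4 schema □ψ → □□ψ defines it.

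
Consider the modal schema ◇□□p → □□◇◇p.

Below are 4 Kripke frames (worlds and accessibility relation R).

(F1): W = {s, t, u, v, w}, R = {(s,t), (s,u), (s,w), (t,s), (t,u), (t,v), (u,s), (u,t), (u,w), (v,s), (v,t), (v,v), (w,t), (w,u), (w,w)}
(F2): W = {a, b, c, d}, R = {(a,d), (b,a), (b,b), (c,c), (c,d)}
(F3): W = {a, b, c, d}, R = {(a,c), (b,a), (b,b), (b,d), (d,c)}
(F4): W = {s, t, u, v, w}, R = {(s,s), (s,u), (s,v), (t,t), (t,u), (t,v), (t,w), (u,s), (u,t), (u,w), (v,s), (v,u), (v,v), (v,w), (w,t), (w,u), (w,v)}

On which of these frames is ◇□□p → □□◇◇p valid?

(F1), (F4)

This is the axiom for a generalized confluence (Geach) condition; its first-order frame correspondent is ∀x ∀y ∀z ((xRy ∧ xR²z) → ∃w (yR²w ∧ zR²w)).
(F1): condition met.
(F2): fails — bRa, bR²a but no w with aR²w and aR²w.
(F3): fails — bRa, bR²a but no w with aR²w and aR²w.
(F4): condition met.
Valid on: (F1), (F4).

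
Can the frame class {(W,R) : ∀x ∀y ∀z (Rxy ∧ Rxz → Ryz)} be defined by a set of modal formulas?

Definable; ◇r → □◇r defines it

This is a Sahlqvist condition; the 5 axiom ◇r → □◇r defines it.
Suppose ◇r→□◇r is valid. Take Rxy, Rxz and set V(r)={y}. Then ◇r at x, so □◇r at x, so ◇r at z, so some w with Rzw has r; w=y, i.e. Rzy. By symmetry of the argument, Ryz.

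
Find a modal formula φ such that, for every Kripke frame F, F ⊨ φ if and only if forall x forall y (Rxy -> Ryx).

ψ → □◇ψ

This is symmetry; the standard corresponding axiom is B: ψ → □◇ψ.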